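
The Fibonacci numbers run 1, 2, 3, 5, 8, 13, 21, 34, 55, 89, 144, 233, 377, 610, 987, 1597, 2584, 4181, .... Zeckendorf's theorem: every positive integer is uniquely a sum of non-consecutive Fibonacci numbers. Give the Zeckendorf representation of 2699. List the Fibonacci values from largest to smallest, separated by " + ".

2584 + 89 + 21 + 5

Greedy algorithm:
2699: greatest Fibonacci not exceeding it is 2584, leaving 115
115: greatest Fibonacci not exceeding it is 89, leaving 26
26: greatest Fibonacci not exceeding it is 21, leaving 5
5: greatest Fibonacci not exceeding it is 5, leaving 0
So 2699 = 2584 + 89 + 21 + 5, with no two terms consecutive in the sequence.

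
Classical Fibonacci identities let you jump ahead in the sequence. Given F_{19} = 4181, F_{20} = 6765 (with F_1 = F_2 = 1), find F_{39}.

63245986

By the addition formula F_{m+n} = F_m F_{n+1} + F_{m−1} F_n with m=20, n=19: F_{39} = 6765·6765 + 4181·4181 = 45765225 + 17480761 = 63245986.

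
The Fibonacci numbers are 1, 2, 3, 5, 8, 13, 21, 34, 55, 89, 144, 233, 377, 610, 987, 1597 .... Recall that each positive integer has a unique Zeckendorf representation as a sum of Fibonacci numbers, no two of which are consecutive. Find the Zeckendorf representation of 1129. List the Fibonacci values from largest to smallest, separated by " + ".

987 + 89 + 34 + 13 + 5 + 1

Greedily peel off the largest Fibonacci term at each step:
987 ≤ 1129 < 1597, so take 987; remainder 142
89 ≤ 142 < 144, so take 89; remainder 53
34 ≤ 53 < 55, so take 34; remainder 19
13 ≤ 19 < 21, so take 13; remainder 6
5 ≤ 6 < 8, so take 5; remainder 1
1 ≤ 1 < 2, so take 1; remainder 0
So 1129 = 987 + 89 + 34 + 13 + 5 + 1, with no two terms consecutive in the sequence.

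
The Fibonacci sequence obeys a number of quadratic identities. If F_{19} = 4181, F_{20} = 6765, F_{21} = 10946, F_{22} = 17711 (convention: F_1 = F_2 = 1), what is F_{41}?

By the addition formula F_{m+n} = F_m F_{n+1} + F_{m−1} F_n with m=22, n=19: F_{41} = 17711·6765 + 10946·4181 = 119814915 + 45765226 = 165580141.

165580141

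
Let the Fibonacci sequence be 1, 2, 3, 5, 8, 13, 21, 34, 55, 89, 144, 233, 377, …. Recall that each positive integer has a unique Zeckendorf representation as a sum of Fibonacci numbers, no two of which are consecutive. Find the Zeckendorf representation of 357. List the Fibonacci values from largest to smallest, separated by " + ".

233 + 89 + 34 + 1

233 ≤ 357 < 377, so take 233; remainder 124
89 ≤ 124 < 144, so take 89; remainder 35
34 ≤ 35 < 55, so take 34; remainder 1
1 ≤ 1 < 2, so take 1; remainder 0
So 357 = 233 + 89 + 34 + 1, with no two terms consecutive in the sequence.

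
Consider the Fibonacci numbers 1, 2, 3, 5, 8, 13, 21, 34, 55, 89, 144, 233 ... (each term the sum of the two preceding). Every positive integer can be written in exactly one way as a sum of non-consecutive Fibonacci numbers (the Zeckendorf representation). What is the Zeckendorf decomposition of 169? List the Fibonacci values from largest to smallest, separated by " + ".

144 + 21 + 3 + 1

144 ≤ 169 < 233, so take 144; remainder 25
21 ≤ 25 < 34, so take 21; remainder 4
3 ≤ 4 < 5, so take 3; remainder 1
1 ≤ 1 < 2, so take 1; remainder 0
So 169 = 144 + 21 + 3 + 1, with no two terms consecutive in the sequence.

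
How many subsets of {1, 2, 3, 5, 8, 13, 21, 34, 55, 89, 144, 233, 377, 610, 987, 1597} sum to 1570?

9

Each representation comes from the Zeckendorf form by replacing some F_k with F_{k−1} + F_{k−2} where possible.
1570 = 987+377+144+55+5+2 = 987+377+144+34+21+5+2 = 987+377+144+34+13+8+5+2 = … (6 more), for 9 in all.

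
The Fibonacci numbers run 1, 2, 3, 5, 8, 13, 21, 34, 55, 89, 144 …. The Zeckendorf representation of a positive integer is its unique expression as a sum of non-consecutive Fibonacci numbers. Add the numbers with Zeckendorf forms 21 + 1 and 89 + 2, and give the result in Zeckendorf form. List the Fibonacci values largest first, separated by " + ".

89 + 21 + 3

The two numbers are 22 and 91, so their sum is 113.
Repeatedly subtract the largest Fibonacci number that fits:
113 − 89 = 24
24 − 21 = 3
3 − 3 = 0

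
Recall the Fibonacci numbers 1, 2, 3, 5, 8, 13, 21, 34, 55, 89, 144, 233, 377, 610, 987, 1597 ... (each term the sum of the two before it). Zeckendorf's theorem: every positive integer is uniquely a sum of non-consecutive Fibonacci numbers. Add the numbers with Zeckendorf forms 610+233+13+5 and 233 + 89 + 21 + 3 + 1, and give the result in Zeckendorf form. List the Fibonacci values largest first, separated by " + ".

987 + 144 + 55 + 21 + 1

The two numbers are 861 and 347, so their sum is 1208.
Repeatedly subtract the largest Fibonacci number that fits:
1208 − 987 = 221
221 − 144 = 77
77 − 55 = 22
22 − 21 = 1
1 − 1 = 0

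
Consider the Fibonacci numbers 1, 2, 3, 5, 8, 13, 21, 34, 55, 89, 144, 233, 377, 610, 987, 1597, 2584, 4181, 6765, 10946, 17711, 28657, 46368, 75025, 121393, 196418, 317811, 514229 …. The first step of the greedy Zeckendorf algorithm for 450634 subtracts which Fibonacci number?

317811

317811 ≤ 450634 < 514229, so the largest Fibonacci number not exceeding 450634 is 317811.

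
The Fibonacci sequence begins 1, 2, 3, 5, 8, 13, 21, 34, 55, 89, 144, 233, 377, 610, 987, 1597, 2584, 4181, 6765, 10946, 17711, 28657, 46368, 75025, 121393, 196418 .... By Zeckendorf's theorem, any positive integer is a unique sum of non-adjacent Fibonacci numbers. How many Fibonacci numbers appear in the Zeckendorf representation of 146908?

Repeatedly subtract the largest Fibonacci number that fits:
take 121393 (≤ 146908); 146908 − 121393 = 25515
take 17711 (≤ 25515); 25515 − 17711 = 7804
take 6765 (≤ 7804); 7804 − 6765 = 1039
take 987 (≤ 1039); 1039 − 987 = 52
take 34 (≤ 52); 52 − 34 = 18
take 13 (≤ 18); 18 − 13 = 5
take 5 (≤ 5); 5 − 5 = 0
146908 = 121393 + 17711 + 6765 + 987 + 34 + 13 + 5, which has 7 terms.

7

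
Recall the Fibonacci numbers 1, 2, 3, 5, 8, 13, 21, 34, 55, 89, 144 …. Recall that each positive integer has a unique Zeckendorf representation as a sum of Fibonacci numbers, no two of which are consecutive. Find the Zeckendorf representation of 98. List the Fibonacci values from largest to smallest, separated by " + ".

98 − 89 = 9
9 − 8 = 1
1 − 1 = 0
So 98 = 89 + 8 + 1, with no two terms consecutive in the sequence.

89 + 8 + 1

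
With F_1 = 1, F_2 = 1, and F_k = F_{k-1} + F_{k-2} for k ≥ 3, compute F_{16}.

987

Iterating the recurrence up to F_{9} = 34 and F_{8} = 21:
F_{10} = F_{9} + F_{8} = 34 + 21 = 55
F_{11} = F_{10} + F_{9} = 55 + 34 = 89
F_{12} = F_{11} + F_{10} = 89 + 55 = 144
F_{13} = F_{12} + F_{11} = 144 + 89 = 233
F_{14} = F_{13} + F_{12} = 233 + 144 = 377
F_{15} = F_{14} + F_{13} = 377 + 233 = 610
F_{16} = F_{15} + F_{14} = 610 + 377 = 987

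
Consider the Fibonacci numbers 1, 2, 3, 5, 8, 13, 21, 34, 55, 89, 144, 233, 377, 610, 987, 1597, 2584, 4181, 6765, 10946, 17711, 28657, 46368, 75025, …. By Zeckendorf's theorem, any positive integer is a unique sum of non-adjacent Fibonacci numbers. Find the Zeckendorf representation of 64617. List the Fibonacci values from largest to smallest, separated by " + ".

46368 + 17711 + 377 + 144 + 13 + 3 + 1

Repeatedly subtract the largest Fibonacci number that fits:
46368 ≤ 64617 < 75025, so take 46368; remainder 18249
17711 ≤ 18249 < 28657, so take 17711; remainder 538
377 ≤ 538 < 610, so take 377; remainder 161
144 ≤ 161 < 233, so take 144; remainder 17
13 ≤ 17 < 21, so take 13; remainder 4
3 ≤ 4 < 5, so take 3; remainder 1
1 ≤ 1 < 2, so take 1; remainder 0
So 64617 = 46368 + 17711 + 377 + 144 + 13 + 3 + 1, with no two terms consecutive in the sequence.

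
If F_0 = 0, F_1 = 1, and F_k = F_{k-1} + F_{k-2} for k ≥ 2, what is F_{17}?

Iterating the recurrence up to F_{11} = 89 and F_{10} = 55:
F_{12} = F_{11} + F_{10} = 89 + 55 = 144
F_{13} = F_{12} + F_{11} = 144 + 89 = 233
F_{14} = F_{13} + F_{12} = 233 + 144 = 377
F_{15} = F_{14} + F_{13} = 377 + 233 = 610
F_{16} = F_{15} + F_{14} = 610 + 377 = 987
F_{17} = F_{16} + F_{15} = 987 + 610 = 1597

1597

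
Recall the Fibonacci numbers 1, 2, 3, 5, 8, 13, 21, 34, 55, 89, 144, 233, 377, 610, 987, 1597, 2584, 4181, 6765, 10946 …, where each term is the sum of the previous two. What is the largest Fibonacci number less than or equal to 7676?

6765 ≤ 7676 < 10946, so the largest Fibonacci number not exceeding 7676 is 6765.

6765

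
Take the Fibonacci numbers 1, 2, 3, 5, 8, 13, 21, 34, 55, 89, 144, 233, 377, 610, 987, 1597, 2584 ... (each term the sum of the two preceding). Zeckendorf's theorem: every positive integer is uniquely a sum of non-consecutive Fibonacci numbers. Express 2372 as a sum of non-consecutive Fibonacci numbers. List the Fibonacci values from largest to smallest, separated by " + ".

1597 + 610 + 144 + 21

2372: greatest Fibonacci not exceeding it is 1597, leaving 775
775: greatest Fibonacci not exceeding it is 610, leaving 165
165: greatest Fibonacci not exceeding it is 144, leaving 21
21: greatest Fibonacci not exceeding it is 21, leaving 0
So 2372 = 1597 + 610 + 144 + 21, with no two terms consecutive in the sequence.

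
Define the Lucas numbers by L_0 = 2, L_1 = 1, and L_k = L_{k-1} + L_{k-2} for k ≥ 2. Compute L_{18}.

Iterating the recurrence up to L_{12} = 322 and L_{11} = 199:
L_{13} = L_{12} + L_{11} = 322 + 199 = 521
L_{14} = L_{13} + L_{12} = 521 + 322 = 843
L_{15} = L_{14} + L_{13} = 843 + 521 = 1364
L_{16} = L_{15} + L_{14} = 1364 + 843 = 2207
L_{17} = L_{16} + L_{15} = 2207 + 1364 = 3571
L_{18} = L_{17} + L_{16} = 3571 + 2207 = 5778

5778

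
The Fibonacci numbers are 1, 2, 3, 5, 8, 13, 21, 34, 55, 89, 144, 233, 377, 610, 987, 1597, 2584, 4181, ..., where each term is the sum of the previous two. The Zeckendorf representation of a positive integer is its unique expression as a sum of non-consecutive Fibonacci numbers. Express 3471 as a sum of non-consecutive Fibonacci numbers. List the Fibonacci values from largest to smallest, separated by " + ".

2584 + 610 + 233 + 34 + 8 + 2

subtract 2584 from 3471: 887 remains
subtract 610 from 887: 277 remains
subtract 233 from 277: 44 remains
subtract 34 from 44: 10 remains
subtract 8 from 10: 2 remains
subtract 2 from 2: 0 remains
So 3471 = 2584 + 610 + 233 + 34 + 8 + 2, with no two terms consecutive in the sequence.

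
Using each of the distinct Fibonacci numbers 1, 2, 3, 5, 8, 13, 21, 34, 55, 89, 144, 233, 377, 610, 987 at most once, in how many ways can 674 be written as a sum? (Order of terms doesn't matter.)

15

Starting from the Zeckendorf form and repeatedly splitting a term F_k into F_{k−1} + F_{k−2} (when neither is already used) reaches every representation.
674 = 610+55+8+1 = 610+55+5+3+1 = 610+34+21+8+1 = 377+233+55+8+1 = 610+34+21+5+3+1 = … (10 more), for 15 in all.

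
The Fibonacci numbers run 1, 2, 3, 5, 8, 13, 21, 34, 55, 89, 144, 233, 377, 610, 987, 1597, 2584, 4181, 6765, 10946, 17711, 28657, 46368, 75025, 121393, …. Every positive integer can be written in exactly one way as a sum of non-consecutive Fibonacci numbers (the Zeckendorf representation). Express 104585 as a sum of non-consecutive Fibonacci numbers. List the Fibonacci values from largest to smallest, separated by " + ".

Greedy algorithm:
take 75025 (≤ 104585); 104585 − 75025 = 29560
take 28657 (≤ 29560); 29560 − 28657 = 903
take 610 (≤ 903); 903 − 610 = 293
take 233 (≤ 293); 293 − 233 = 60
take 55 (≤ 60); 60 − 55 = 5
take 5 (≤ 5); 5 − 5 = 0
So 104585 = 75025 + 28657 + 610 + 233 + 55 + 5, with no two terms consecutive in the sequence.

75025 + 28657 + 610 + 233 + 55 + 5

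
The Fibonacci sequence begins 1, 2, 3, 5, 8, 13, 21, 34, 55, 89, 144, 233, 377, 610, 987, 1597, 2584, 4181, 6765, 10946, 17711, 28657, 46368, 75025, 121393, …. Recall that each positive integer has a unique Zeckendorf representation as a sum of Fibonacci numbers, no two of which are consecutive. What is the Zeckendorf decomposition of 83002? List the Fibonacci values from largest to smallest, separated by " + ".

75025 + 6765 + 987 + 144 + 55 + 21 + 5

83002 − 75025 = 7977
7977 − 6765 = 1212
1212 − 987 = 225
225 − 144 = 81
81 − 55 = 26
26 − 21 = 5
5 − 5 = 0
So 83002 = 75025 + 6765 + 987 + 144 + 55 + 21 + 5, with no two terms consecutive in the sequence.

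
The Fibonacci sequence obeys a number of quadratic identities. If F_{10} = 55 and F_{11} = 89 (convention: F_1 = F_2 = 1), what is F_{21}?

By F_{2k+1} = F_k² + F_{k+1}²: F_{21} = 55² + 89² = 3025 + 7921 = 10946.

10946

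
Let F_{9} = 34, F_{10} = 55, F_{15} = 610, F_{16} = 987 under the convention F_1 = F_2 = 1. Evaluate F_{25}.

75025

By the addition formula F_{m+n} = F_m F_{n+1} + F_{m−1} F_n with m=10, n=15: F_{25} = 55·987 + 34·610 = 54285 + 20740 = 75025.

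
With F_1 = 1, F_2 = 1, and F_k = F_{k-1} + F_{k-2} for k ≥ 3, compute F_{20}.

6765

Iterating the recurrence up to F_{13} = 233 and F_{12} = 144:
F_{14} = F_{13} + F_{12} = 233 + 144 = 377
F_{15} = F_{14} + F_{13} = 377 + 233 = 610
F_{16} = F_{15} + F_{14} = 610 + 377 = 987
F_{17} = F_{16} + F_{15} = 987 + 610 = 1597
F_{18} = F_{17} + F_{16} = 1597 + 987 = 2584
F_{19} = F_{18} + F_{17} = 2584 + 1597 = 4181
F_{20} = F_{19} + F_{18} = 4181 + 2584 = 6765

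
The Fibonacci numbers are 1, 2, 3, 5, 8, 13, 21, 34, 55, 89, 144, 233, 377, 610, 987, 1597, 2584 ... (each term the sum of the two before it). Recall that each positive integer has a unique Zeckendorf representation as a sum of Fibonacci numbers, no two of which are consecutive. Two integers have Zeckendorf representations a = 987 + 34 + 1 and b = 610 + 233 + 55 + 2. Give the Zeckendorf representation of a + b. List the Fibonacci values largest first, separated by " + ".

1597 + 233 + 89 + 3

The two numbers are 1022 and 900, so their sum is 1922.
1597 ≤ 1922 < 2584, so take 1597; remainder 325
233 ≤ 325 < 377, so take 233; remainder 92
89 ≤ 92 < 144, so take 89; remainder 3
3 ≤ 3 < 5, so take 3; remainder 0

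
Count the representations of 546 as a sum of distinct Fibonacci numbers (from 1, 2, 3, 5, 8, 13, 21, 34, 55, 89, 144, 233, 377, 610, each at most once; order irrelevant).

Starting from the Zeckendorf form and repeatedly splitting a term F_k into F_{k−1} + F_{k−2} (when neither is already used) reaches every representation.
546 = 377+144+21+3+1 = 377+144+13+8+3+1 = 377+89+55+21+3+1 = 377+89+55+13+8+3+1 = 233+144+89+55+21+3+1 = … (3 more), for 8 in all.

8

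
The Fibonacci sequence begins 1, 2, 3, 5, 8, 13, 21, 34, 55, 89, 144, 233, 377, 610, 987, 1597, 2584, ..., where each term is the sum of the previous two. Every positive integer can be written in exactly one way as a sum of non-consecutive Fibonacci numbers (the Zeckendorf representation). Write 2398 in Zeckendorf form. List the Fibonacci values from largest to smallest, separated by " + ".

1597 + 610 + 144 + 34 + 13

Repeatedly subtract the largest Fibonacci number that fits:
2398 − 1597 = 801
801 − 610 = 191
191 − 144 = 47
47 − 34 = 13
13 − 13 = 0
So 2398 = 1597 + 610 + 144 + 34 + 13, with no two terms consecutive in the sequence.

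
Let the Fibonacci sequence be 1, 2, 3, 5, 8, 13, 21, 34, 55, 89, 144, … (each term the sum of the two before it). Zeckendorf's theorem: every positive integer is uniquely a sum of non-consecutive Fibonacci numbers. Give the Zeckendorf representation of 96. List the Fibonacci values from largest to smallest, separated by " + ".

89 + 5 + 2

Greedy algorithm:
take 89 (≤ 96); 96 − 89 = 7
take 5 (≤ 7); 7 − 5 = 2
take 2 (≤ 2); 2 − 2 = 0
So 96 = 89 + 5 + 2, with no two terms consecutive in the sequence.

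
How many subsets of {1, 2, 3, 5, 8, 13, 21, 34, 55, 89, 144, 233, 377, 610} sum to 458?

14

Each representation comes from the Zeckendorf form by replacing some F_k with F_{k−1} + F_{k−2} where possible.
458 = 377+55+21+5 = 377+55+21+3+2 = 377+55+13+8+5 = 233+144+55+21+5 = … (10 more), for 14 in all.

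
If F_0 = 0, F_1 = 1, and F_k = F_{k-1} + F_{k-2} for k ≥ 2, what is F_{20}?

6765

Iterating the recurrence up to F_{13} = 233 and F_{12} = 144:
F_{14} = F_{13} + F_{12} = 233 + 144 = 377
F_{15} = F_{14} + F_{13} = 377 + 233 = 610
F_{16} = F_{15} + F_{14} = 610 + 377 = 987
F_{17} = F_{16} + F_{15} = 987 + 610 = 1597
F_{18} = F_{17} + F_{16} = 1597 + 987 = 2584
F_{19} = F_{18} + F_{17} = 2584 + 1597 = 4181
F_{20} = F_{19} + F_{18} = 4181 + 2584 = 6765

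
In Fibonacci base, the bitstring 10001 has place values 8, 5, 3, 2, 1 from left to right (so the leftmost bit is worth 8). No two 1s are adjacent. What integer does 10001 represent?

9

Summing the place values of the 1 bits: 8 + 1 = 9.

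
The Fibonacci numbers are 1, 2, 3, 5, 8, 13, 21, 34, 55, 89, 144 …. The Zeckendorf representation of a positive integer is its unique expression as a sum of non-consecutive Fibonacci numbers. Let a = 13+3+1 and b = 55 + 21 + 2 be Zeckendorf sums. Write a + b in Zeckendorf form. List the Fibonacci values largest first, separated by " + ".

89 + 5 + 1

The two numbers are 17 and 78, so their sum is 95.
Greedily peel off the largest Fibonacci term at each step:
89 ≤ 95 < 144, so take 89; remainder 6
5 ≤ 6 < 8, so take 5; remainder 1
1 ≤ 1 < 2, so take 1; remainder 0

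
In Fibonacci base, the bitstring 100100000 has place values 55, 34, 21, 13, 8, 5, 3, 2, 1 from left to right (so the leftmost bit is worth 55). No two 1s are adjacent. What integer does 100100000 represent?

68

Summing the place values of the 1 bits: 55 + 13 = 68.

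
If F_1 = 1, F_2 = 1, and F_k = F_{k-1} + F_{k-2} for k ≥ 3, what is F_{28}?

Iterating the recurrence up to F_{22} = 17711 and F_{21} = 10946:
F_{23} = F_{22} + F_{21} = 17711 + 10946 = 28657
F_{24} = F_{23} + F_{22} = 28657 + 17711 = 46368
F_{25} = F_{24} + F_{23} = 46368 + 28657 = 75025
F_{26} = F_{25} + F_{24} = 75025 + 46368 = 121393
F_{27} = F_{26} + F_{25} = 121393 + 75025 = 196418
F_{28} = F_{27} + F_{26} = 196418 + 121393 = 317811

317811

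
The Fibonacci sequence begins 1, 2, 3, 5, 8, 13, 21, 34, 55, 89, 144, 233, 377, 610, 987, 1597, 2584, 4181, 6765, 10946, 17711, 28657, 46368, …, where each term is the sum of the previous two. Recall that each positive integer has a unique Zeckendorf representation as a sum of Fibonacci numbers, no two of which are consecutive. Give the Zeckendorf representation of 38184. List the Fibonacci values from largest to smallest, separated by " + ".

Greedy algorithm:
largest Fibonacci ≤ 38184 is 28657; 38184 − 28657 = 9527
largest Fibonacci ≤ 9527 is 6765; 9527 − 6765 = 2762
largest Fibonacci ≤ 2762 is 2584; 2762 − 2584 = 178
largest Fibonacci ≤ 178 is 144; 178 − 144 = 34
largest Fibonacci ≤ 34 is 34; 34 − 34 = 0
So 38184 = 28657 + 6765 + 2584 + 144 + 34, with no two terms consecutive in the sequence.

28657 + 6765 + 2584 + 144 + 34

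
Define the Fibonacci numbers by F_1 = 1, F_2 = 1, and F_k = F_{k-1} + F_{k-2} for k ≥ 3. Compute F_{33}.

3524578

Iterating the recurrence up to F_{27} = 196418 and F_{26} = 121393:
F_{28} = F_{27} + F_{26} = 196418 + 121393 = 317811
F_{29} = F_{28} + F_{27} = 317811 + 196418 = 514229
F_{30} = F_{29} + F_{28} = 514229 + 317811 = 832040
F_{31} = F_{30} + F_{29} = 832040 + 514229 = 1346269
F_{32} = F_{31} + F_{30} = 1346269 + 832040 = 2178309
F_{33} = F_{32} + F_{31} = 2178309 + 1346269 = 3524578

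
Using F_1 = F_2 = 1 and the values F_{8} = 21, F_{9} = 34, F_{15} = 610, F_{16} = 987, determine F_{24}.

46368

By the addition formula F_{m+n} = F_m F_{n+1} + F_{m−1} F_n with m=16, n=8: F_{24} = 987·34 + 610·21 = 33558 + 12810 = 46368.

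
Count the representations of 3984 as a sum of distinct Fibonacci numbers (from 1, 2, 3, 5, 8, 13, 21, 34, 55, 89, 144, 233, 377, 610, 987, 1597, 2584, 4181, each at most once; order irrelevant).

3984 = 2584+987+377+34+2 = 2584+987+377+21+13+2 = 2584+987+233+144+34+2 = 2584+987+377+21+8+5+2 = 2584+987+233+144+21+13+2 = … (16 more), for 21 in all.

21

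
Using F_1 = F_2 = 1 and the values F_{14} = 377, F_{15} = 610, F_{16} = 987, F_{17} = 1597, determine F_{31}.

By the addition formula F_{m+n} = F_m F_{n+1} + F_{m−1} F_n with m=17, n=14: F_{31} = 1597·610 + 987·377 = 974170 + 372099 = 1346269.

1346269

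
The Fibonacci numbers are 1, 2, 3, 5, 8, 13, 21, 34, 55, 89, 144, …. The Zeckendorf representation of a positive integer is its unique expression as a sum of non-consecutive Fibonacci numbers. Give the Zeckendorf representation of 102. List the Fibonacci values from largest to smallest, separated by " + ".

89 + 13

102 − 89 = 13
13 − 13 = 0
So 102 = 89 + 13, with no two terms consecutive in the sequence.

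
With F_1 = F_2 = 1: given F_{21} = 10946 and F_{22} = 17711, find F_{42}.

By the doubling identity F_{2k} = F_k(2F_{k+1} − F_k): F_{42} = 10946·(2·17711 − 10946) = 10946·24476 = 267914296.

267914296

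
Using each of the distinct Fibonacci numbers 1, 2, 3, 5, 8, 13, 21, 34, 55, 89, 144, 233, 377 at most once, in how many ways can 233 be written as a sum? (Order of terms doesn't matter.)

233 = 233 = 144+89 = 144+55+34 = … (3 more), for 6 in all.

6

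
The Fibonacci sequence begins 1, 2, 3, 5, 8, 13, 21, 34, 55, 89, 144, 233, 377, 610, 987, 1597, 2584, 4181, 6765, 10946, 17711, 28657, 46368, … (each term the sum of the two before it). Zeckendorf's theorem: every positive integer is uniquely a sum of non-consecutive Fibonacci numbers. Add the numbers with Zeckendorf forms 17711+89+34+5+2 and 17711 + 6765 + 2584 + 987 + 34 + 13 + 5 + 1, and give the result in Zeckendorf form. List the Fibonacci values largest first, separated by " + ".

The two numbers are 17841 and 28100, so their sum is 45941.
take 28657 (≤ 45941); 45941 − 28657 = 17284
take 10946 (≤ 17284); 17284 − 10946 = 6338
take 4181 (≤ 6338); 6338 − 4181 = 2157
take 1597 (≤ 2157); 2157 − 1597 = 560
take 377 (≤ 560); 560 − 377 = 183
take 144 (≤ 183); 183 − 144 = 39
take 34 (≤ 39); 39 − 34 = 5
take 5 (≤ 5); 5 − 5 = 0

28657 + 10946 + 4181 + 1597 + 377 + 144 + 34 + 5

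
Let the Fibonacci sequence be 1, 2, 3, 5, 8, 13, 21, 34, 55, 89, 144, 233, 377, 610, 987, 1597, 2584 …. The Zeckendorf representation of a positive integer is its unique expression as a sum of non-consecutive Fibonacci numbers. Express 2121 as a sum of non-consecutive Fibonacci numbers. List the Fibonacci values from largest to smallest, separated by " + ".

Repeatedly subtract the largest Fibonacci number that fits:
2121 − 1597 = 524
524 − 377 = 147
147 − 144 = 3
3 − 3 = 0
So 2121 = 1597 + 377 + 144 + 3, with no two terms consecutive in the sequence.

1597 + 377 + 144 + 3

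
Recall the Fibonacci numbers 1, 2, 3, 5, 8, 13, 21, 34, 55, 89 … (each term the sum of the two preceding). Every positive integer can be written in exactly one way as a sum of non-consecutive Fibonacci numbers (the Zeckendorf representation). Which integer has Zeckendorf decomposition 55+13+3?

55+13+3 = 71.

71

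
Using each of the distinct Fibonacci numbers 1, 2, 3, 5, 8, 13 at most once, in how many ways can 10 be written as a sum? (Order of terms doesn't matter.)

2

Each representation comes from the Zeckendorf form by replacing some F_k with F_{k−1} + F_{k−2} where possible.
10 = 8+2 = 5+3+2 — 2 representations.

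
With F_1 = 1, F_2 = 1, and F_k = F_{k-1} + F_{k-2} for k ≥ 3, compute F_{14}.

377

Iterating the recurrence up to F_{8} = 21 and F_{7} = 13:
F_{9} = F_{8} + F_{7} = 21 + 13 = 34
F_{10} = F_{9} + F_{8} = 34 + 21 = 55
F_{11} = F_{10} + F_{9} = 55 + 34 = 89
F_{12} = F_{11} + F_{10} = 89 + 55 = 144
F_{13} = F_{12} + F_{11} = 144 + 89 = 233
F_{14} = F_{13} + F_{12} = 233 + 144 = 377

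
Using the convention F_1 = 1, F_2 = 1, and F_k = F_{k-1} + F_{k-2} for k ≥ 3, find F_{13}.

Iterating the recurrence up to F_{6} = 8 and F_{5} = 5:
F_{7} = F_{6} + F_{5} = 8 + 5 = 13
F_{8} = F_{7} + F_{6} = 13 + 8 = 21
F_{9} = F_{8} + F_{7} = 21 + 13 = 34
F_{10} = F_{9} + F_{8} = 34 + 21 = 55
F_{11} = F_{10} + F_{9} = 55 + 34 = 89
F_{12} = F_{11} + F_{10} = 89 + 55 = 144
F_{13} = F_{12} + F_{11} = 144 + 89 = 233

233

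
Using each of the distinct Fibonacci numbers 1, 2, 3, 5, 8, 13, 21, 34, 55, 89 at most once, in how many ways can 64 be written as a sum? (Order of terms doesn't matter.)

Starting from the Zeckendorf form and repeatedly splitting a term F_k into F_{k−1} + F_{k−2} (when neither is already used) reaches every representation.
64 = 55+8+1 = 55+5+3+1 = 34+21+8+1 = … (2 more), for 5 in all.

5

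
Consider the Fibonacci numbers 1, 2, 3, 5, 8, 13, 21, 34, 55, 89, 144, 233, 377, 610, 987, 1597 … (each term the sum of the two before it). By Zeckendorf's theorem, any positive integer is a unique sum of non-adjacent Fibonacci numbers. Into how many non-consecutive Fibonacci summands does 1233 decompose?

Greedy algorithm:
987 ≤ 1233 < 1597, so take 987; remainder 246
233 ≤ 246 < 377, so take 233; remainder 13
13 ≤ 13 < 21, so take 13; remainder 0
1233 = 987 + 233 + 13, which has 3 terms.

3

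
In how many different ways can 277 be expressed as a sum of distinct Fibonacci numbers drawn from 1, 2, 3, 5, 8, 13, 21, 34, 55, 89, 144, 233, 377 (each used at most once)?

Each representation comes from the Zeckendorf form by replacing some F_k with F_{k−1} + F_{k−2} where possible.
277 = 233+34+8+2 = 233+34+5+3+2 = 233+21+13+8+2 = … (7 more), for 10 in all.

10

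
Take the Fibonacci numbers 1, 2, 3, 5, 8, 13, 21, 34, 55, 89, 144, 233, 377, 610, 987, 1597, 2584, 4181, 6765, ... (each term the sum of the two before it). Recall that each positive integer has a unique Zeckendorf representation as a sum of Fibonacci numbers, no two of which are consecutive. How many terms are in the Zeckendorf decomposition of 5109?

7

Greedy algorithm:
5109 − 4181 = 928
928 − 610 = 318
318 − 233 = 85
85 − 55 = 30
30 − 21 = 9
9 − 8 = 1
1 − 1 = 0
5109 = 4181 + 610 + 233 + 55 + 21 + 8 + 1, which has 7 terms.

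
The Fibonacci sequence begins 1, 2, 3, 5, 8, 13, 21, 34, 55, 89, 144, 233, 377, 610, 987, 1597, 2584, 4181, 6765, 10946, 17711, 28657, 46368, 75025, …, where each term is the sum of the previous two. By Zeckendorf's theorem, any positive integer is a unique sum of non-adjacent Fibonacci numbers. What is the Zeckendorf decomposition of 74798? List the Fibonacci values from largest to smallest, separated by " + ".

46368 + 17711 + 6765 + 2584 + 987 + 377 + 5 + 1

take 46368 (≤ 74798); 74798 − 46368 = 28430
take 17711 (≤ 28430); 28430 − 17711 = 10719
take 6765 (≤ 10719); 10719 − 6765 = 3954
take 2584 (≤ 3954); 3954 − 2584 = 1370
take 987 (≤ 1370); 1370 − 987 = 383
take 377 (≤ 383); 383 − 377 = 6
take 5 (≤ 6); 6 − 5 = 1
take 1 (≤ 1); 1 − 1 = 0
So 74798 = 46368 + 17711 + 6765 + 2584 + 987 + 377 + 5 + 1, with no two terms consecutive in the sequence.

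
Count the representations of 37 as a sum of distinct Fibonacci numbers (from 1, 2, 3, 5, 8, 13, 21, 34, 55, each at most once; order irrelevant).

6

Each representation comes from the Zeckendorf form by replacing some F_k with F_{k−1} + F_{k−2} where possible.
37 = 34+3 = 34+2+1 = 21+13+3 = … (3 more), for 6 in all.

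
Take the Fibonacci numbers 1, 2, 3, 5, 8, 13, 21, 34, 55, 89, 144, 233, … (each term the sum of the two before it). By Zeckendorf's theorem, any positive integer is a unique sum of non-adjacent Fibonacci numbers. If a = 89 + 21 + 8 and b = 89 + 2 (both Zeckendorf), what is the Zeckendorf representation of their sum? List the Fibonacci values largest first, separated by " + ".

144 + 55 + 8 + 2

The two numbers are 118 and 91, so their sum is 209.
Greedy algorithm:
144 ≤ 209 < 233, so take 144; remainder 65
55 ≤ 65 < 89, so take 55; remainder 10
8 ≤ 10 < 13, so take 8; remainder 2
2 ≤ 2 < 3, so take 2; remainder 0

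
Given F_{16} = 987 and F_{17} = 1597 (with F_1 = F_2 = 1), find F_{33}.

3524578

By F_{2k+1} = F_k² + F_{k+1}²: F_{33} = 987² + 1597² = 974169 + 2550409 = 3524578.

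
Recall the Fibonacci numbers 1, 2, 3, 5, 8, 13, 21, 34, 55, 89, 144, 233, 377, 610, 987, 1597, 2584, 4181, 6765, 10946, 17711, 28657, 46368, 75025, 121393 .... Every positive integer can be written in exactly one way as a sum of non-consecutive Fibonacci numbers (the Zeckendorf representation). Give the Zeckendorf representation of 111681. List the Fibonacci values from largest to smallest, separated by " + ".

75025 + 28657 + 6765 + 987 + 233 + 13 + 1

Greedily peel off the largest Fibonacci term at each step:
111681: greatest Fibonacci not exceeding it is 75025, leaving 36656
36656: greatest Fibonacci not exceeding it is 28657, leaving 7999
7999: greatest Fibonacci not exceeding it is 6765, leaving 1234
1234: greatest Fibonacci not exceeding it is 987, leaving 247
247: greatest Fibonacci not exceeding it is 233, leaving 14
14: greatest Fibonacci not exceeding it is 13, leaving 1
1: greatest Fibonacci not exceeding it is 1, leaving 0
So 111681 = 75025 + 28657 + 6765 + 987 + 233 + 13 + 1, with no two terms consecutive in the sequence.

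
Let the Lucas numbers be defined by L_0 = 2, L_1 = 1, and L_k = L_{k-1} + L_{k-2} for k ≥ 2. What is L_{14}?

Iterating the recurrence up to L_{6} = 18 and L_{5} = 11:
L_{7} = L_{6} + L_{5} = 18 + 11 = 29
L_{8} = L_{7} + L_{6} = 29 + 18 = 47
L_{9} = L_{8} + L_{7} = 47 + 29 = 76
L_{10} = L_{9} + L_{8} = 76 + 47 = 123
L_{11} = L_{10} + L_{9} = 123 + 76 = 199
L_{12} = L_{11} + L_{10} = 199 + 123 = 322
L_{13} = L_{12} + L_{11} = 322 + 199 = 521
L_{14} = L_{13} + L_{12} = 521 + 322 = 843

843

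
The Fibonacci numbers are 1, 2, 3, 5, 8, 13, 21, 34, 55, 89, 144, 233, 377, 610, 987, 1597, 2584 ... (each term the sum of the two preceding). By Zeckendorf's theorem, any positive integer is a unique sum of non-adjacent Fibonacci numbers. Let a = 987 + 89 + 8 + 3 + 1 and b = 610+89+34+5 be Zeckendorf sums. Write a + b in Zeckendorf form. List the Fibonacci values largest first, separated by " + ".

1597 + 144 + 55 + 21 + 8 + 1

The two numbers are 1088 and 738, so their sum is 1826.
1826 − 1597 = 229
229 − 144 = 85
85 − 55 = 30
30 − 21 = 9
9 − 8 = 1
1 − 1 = 0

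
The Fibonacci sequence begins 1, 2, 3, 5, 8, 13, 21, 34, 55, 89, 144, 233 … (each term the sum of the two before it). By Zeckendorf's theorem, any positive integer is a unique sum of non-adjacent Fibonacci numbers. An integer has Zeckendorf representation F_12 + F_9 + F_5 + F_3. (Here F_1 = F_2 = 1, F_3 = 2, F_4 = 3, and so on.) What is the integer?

F_12 + F_9 + F_5 + F_3 = 144 + 34 + 5 + 2 = 185.

185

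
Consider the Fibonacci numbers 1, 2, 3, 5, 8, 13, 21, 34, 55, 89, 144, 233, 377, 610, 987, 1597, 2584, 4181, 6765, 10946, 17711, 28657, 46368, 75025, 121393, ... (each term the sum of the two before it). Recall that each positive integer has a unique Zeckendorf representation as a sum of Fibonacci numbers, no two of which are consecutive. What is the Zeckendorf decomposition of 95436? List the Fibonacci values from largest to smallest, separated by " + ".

95436: greatest Fibonacci not exceeding it is 75025, leaving 20411
20411: greatest Fibonacci not exceeding it is 17711, leaving 2700
2700: greatest Fibonacci not exceeding it is 2584, leaving 116
116: greatest Fibonacci not exceeding it is 89, leaving 27
27: greatest Fibonacci not exceeding it is 21, leaving 6
6: greatest Fibonacci not exceeding it is 5, leaving 1
1: greatest Fibonacci not exceeding it is 1, leaving 0
So 95436 = 75025 + 17711 + 2584 + 89 + 21 + 5 + 1, with no two terms consecutive in the sequence.

75025 + 17711 + 2584 + 89 + 21 + 5 + 1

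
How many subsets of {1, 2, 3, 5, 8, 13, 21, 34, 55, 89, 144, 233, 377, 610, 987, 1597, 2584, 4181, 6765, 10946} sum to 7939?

Starting from the Zeckendorf form and repeatedly splitting a term F_k into F_{k−1} + F_{k−2} (when neither is already used) reaches every representation.
7939 = 6765+987+144+34+8+1 = 6765+987+144+34+5+3+1 = 6765+987+144+21+13+8+1 = 6765+987+89+55+34+8+1 = 6765+610+377+144+34+8+1 = … (47 more), for 52 in all.

52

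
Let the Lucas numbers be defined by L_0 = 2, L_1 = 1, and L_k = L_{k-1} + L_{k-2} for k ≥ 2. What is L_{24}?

103682

Iterating the recurrence up to L_{17} = 3571 and L_{16} = 2207:
L_{18} = L_{17} + L_{16} = 3571 + 2207 = 5778
L_{19} = L_{18} + L_{17} = 5778 + 3571 = 9349
L_{20} = L_{19} + L_{18} = 9349 + 5778 = 15127
L_{21} = L_{20} + L_{19} = 15127 + 9349 = 24476
L_{22} = L_{21} + L_{20} = 24476 + 15127 = 39603
L_{23} = L_{22} + L_{21} = 39603 + 24476 = 64079
L_{24} = L_{23} + L_{22} = 64079 + 39603 = 103682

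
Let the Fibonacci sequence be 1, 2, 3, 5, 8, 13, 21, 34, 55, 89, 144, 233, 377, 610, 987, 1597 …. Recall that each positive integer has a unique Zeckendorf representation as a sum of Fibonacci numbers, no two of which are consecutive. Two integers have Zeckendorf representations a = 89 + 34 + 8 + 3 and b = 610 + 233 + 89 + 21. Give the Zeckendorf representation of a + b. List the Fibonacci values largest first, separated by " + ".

The two numbers are 134 and 953, so their sum is 1087.
subtract 987 from 1087: 100 remains
subtract 89 from 100: 11 remains
subtract 8 from 11: 3 remains
subtract 3 from 3: 0 remains

987 + 89 + 8 + 3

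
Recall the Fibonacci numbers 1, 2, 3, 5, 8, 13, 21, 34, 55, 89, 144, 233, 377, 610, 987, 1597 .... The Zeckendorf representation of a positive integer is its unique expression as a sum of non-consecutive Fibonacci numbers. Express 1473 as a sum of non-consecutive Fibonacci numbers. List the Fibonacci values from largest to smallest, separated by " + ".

987 + 377 + 89 + 13 + 5 + 2

Repeatedly subtract the largest Fibonacci number that fits:
subtract 987 from 1473: 486 remains
subtract 377 from 486: 109 remains
subtract 89 from 109: 20 remains
subtract 13 from 20: 7 remains
subtract 5 from 7: 2 remains
subtract 2 from 2: 0 remains
So 1473 = 987 + 377 + 89 + 13 + 5 + 2, with no two terms consecutive in the sequence.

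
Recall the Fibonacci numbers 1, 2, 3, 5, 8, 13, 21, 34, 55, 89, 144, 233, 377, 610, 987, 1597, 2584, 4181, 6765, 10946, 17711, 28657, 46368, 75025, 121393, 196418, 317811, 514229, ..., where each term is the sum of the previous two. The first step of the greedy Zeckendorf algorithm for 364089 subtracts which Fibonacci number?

317811

317811 ≤ 364089 < 514229, so the largest Fibonacci number not exceeding 364089 is 317811.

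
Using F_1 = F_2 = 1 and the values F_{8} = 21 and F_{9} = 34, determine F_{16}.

987

By the doubling identity F_{2k} = F_k(2F_{k+1} − F_k): F_{16} = 21·(2·34 − 21) = 21·47 = 987.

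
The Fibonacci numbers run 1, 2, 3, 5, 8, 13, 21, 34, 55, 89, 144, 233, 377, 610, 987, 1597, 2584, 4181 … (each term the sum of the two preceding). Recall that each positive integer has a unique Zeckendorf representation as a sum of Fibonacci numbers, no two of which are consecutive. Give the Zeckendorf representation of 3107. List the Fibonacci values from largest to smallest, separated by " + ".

Greedily peel off the largest Fibonacci term at each step:
3107: greatest Fibonacci not exceeding it is 2584, leaving 523
523: greatest Fibonacci not exceeding it is 377, leaving 146
146: greatest Fibonacci not exceeding it is 144, leaving 2
2: greatest Fibonacci not exceeding it is 2, leaving 0
So 3107 = 2584 + 377 + 144 + 2, with no two terms consecutive in the sequence.

2584 + 377 + 144 + 2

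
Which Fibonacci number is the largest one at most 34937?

28657

28657 ≤ 34937 < 46368, so the largest Fibonacci number not exceeding 34937 is 28657.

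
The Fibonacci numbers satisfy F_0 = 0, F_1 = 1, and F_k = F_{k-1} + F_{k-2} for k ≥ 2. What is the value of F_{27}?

Iterating the recurrence up to F_{23} = 28657 and F_{22} = 17711:
F_{24} = F_{23} + F_{22} = 28657 + 17711 = 46368
F_{25} = F_{24} + F_{23} = 46368 + 28657 = 75025
F_{26} = F_{25} + F_{24} = 75025 + 46368 = 121393
F_{27} = F_{26} + F_{25} = 121393 + 75025 = 196418

196418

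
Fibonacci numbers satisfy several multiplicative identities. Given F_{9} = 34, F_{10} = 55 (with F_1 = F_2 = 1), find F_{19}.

By the addition formula F_{m+n} = F_m F_{n+1} + F_{m−1} F_n with m=10, n=9: F_{19} = 55·55 + 34·34 = 3025 + 1156 = 4181.

4181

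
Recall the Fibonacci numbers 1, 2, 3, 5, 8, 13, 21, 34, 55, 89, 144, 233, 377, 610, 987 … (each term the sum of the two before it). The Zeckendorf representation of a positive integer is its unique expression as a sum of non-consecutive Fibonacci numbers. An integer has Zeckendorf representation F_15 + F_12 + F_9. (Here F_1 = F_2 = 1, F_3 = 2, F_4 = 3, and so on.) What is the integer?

788

F_15 + F_12 + F_9 = 610 + 144 + 34 = 788.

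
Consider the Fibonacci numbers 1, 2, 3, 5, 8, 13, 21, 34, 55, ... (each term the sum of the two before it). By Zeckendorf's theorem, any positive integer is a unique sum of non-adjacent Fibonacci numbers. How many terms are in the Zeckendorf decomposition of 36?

2

Greedy algorithm:
36 − 34 = 2
2 − 2 = 0
36 = 34 + 2, which has 2 terms.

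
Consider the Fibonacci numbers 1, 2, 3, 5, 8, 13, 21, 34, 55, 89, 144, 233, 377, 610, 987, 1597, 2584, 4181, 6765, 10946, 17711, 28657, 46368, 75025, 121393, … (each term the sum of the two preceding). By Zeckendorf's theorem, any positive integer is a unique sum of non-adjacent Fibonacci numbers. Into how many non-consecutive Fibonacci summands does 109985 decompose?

109985 − 75025 = 34960
34960 − 28657 = 6303
6303 − 4181 = 2122
2122 − 1597 = 525
525 − 377 = 148
148 − 144 = 4
4 − 3 = 1
1 − 1 = 0
109985 = 75025 + 28657 + 4181 + 1597 + 377 + 144 + 3 + 1, which has 8 terms.

8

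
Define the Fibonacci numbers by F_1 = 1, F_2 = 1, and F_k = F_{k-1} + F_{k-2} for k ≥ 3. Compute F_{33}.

Iterating the recurrence up to F_{28} = 317811 and F_{27} = 196418:
F_{29} = F_{28} + F_{27} = 317811 + 196418 = 514229
F_{30} = F_{29} + F_{28} = 514229 + 317811 = 832040
F_{31} = F_{30} + F_{29} = 832040 + 514229 = 1346269
F_{32} = F_{31} + F_{30} = 1346269 + 832040 = 2178309
F_{33} = F_{32} + F_{31} = 2178309 + 1346269 = 3524578

3524578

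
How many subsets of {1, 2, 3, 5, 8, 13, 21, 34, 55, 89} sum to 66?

Starting from the Zeckendorf form and repeatedly splitting a term F_k into F_{k−1} + F_{k−2} (when neither is already used) reaches every representation.
66 = 55+8+3 = 55+8+2+1 = 34+21+8+3 = … (4 more), for 7 in all.

7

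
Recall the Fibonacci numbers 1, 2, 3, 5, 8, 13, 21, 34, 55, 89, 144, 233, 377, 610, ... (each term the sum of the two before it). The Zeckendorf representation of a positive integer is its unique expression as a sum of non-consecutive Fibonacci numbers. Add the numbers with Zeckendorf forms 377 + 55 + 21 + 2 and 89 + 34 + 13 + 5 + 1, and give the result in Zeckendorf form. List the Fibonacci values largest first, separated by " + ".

The two numbers are 455 and 142, so their sum is 597.
597 − 377 = 220
220 − 144 = 76
76 − 55 = 21
21 − 21 = 0

377 + 144 + 55 + 21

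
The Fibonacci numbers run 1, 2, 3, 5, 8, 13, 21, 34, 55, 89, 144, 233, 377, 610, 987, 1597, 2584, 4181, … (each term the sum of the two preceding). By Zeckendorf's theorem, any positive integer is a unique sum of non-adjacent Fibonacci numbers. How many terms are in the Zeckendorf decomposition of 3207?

3207: greatest Fibonacci not exceeding it is 2584, leaving 623
623: greatest Fibonacci not exceeding it is 610, leaving 13
13: greatest Fibonacci not exceeding it is 13, leaving 0
3207 = 2584 + 610 + 13, which has 3 terms.

3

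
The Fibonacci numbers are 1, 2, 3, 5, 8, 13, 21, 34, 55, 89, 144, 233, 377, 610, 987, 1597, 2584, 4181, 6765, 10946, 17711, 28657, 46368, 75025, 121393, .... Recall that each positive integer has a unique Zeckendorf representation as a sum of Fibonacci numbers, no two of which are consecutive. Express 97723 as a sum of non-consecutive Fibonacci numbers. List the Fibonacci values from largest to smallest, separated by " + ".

97723: greatest Fibonacci not exceeding it is 75025, leaving 22698
22698: greatest Fibonacci not exceeding it is 17711, leaving 4987
4987: greatest Fibonacci not exceeding it is 4181, leaving 806
806: greatest Fibonacci not exceeding it is 610, leaving 196
196: greatest Fibonacci not exceeding it is 144, leaving 52
52: greatest Fibonacci not exceeding it is 34, leaving 18
18: greatest Fibonacci not exceeding it is 13, leaving 5
5: greatest Fibonacci not exceeding it is 5, leaving 0
So 97723 = 75025 + 17711 + 4181 + 610 + 144 + 34 + 13 + 5, with no two terms consecutive in the sequence.

75025 + 17711 + 4181 + 610 + 144 + 34 + 13 + 5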